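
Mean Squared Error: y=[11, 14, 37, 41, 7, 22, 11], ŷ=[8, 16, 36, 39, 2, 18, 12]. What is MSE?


Squared errors: (11-8)²=9, (14-16)²=4, (37-36)²=1, (41-39)²=4, (7-2)²=25, (22-18)²=16, (11-12)²=1
Sum = 60
MSE = 60/7 = 60/7

60/7


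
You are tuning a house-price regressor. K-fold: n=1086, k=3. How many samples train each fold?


Fold size = 1086/3 = 362
Training per fold = 1086 - 362 = 724

724


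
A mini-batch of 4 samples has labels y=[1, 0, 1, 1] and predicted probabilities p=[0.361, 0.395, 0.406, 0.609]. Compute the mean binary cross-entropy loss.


L[0] = -ln(0.361) = 1.0189
L[1] = -ln(1-0.395) = -ln(0.605) = 0.5025
L[2] = -ln(0.406) = 0.9014
L[3] = -ln(0.609) = 0.4959
mean = (1.0189 + 0.5025 + 0.9014 + 0.4959)/4 = 0.7297

0.7297


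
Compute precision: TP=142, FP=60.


Precision = TP/(TP+FP)
= 142/(142+60)
= 142/202 = 70.3%

70.3%


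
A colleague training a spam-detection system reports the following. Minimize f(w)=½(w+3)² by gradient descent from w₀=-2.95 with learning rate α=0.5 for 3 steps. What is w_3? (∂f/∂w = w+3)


step 1: grad = -2.95+3 = 0.05; w = -2.95 - 0.5·(0.05) = -2.975
step 2: grad = -2.975+3 = 0.025; w = -2.975 - 0.5·(0.025) = -2.9875
step 3: grad = -2.9875+3 = 0.0125; w = -2.9875 - 0.5·(0.0125) = -2.99375

-2.99375


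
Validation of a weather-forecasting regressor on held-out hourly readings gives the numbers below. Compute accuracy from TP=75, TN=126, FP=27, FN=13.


Accuracy = (TP+TN)/(TP+TN+FP+FN)
= (75+126)/(241)
= 201/241 = 83.4%

83.4%


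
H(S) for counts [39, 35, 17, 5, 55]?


Probabilities: [39/151, 35/151, 17/151, 5/151, 55/151] ≈ [0.2583, 0.2318, 0.1126, 0.0331, 0.3642]
H = -((39/151)·log₂(39/151) + (35/151)·log₂(35/151) + (17/151)·log₂(17/151) + (5/151)·log₂(5/151) + (55/151)·log₂(55/151))
  = 2.0415 bits

2.0415 bits


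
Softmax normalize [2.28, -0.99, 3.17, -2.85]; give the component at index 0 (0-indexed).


Exponentials: e^2.28=9.7767, e^-0.99=0.3716, e^3.17=23.8075, e^-2.85=0.0578
Sum = 34.0136
Softmax = [0.2874, 0.0109, 0.6999, 0.0017]
p[0] = 9.7767/34.0136 = 0.2874

0.2874


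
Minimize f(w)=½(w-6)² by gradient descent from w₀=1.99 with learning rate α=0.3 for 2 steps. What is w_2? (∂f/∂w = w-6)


step 1: grad = 1.99-6 = -4.01; w = 1.99 - 0.3·(-4.01) = 3.193
step 2: grad = 3.193-6 = -2.807; w = 3.193 - 0.3·(-2.807) = 4.0351

4.0351


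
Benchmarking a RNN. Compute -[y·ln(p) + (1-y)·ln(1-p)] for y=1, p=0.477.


BCE = -[y·ln(p) + (1-y)·ln(1-p)]
= -1·ln(0.477) - 0
= -ln(0.477) = 0.7402

0.7402


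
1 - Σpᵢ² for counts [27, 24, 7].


Probabilities: [27/58, 24/58, 7/58] ≈ [0.4655, 0.4138, 0.1207]
Σpᵢ² = (729 + 576 + 49)/58² = 1354/3364
Gini = 1 - Σpᵢ² = 1 - 1354/3364 = 0.5975

0.5975


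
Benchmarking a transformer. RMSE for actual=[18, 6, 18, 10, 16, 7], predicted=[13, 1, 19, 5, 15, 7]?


MSE = 77/6 = 12.8333
RMSE = √(77/6) = 3.5824

3.5824


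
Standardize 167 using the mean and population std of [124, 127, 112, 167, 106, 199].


μ = 139.1667, σ = 33.0929
z = (167 - 139.1667)/33.0929 = 0.8411

0.8411


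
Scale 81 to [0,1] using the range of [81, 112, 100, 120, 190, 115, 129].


min=81, max=190
(81-81)/(190-81) = 0/109 = 0.0

0.0


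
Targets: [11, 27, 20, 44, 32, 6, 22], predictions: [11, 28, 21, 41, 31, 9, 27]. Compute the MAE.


Absolute errors: |11-11|=0, |27-28|=1, |20-21|=1, |44-41|=3, |32-31|=1, |6-9|=3, |22-27|=5
Sum = 14
MAE = 14/7 = 2

2


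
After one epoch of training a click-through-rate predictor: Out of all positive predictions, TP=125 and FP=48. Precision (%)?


Precision = TP/(TP+FP)
= 125/(125+48)
= 125/173 = 72.25%

72.25%


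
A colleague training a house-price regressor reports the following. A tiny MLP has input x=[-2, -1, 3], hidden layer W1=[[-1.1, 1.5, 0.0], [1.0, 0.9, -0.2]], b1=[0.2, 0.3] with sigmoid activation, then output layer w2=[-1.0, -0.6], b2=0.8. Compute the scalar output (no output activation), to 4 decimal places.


z1[0] = (-1.1)·(-2) + (1.5)·(-1) + (0.0)·(3) + 0.2 = 0.9
z1[1] = (1.0)·(-2) + (0.9)·(-1) + (-0.2)·(3) + 0.3 = -3.2
h = sigmoid(z1) = [0.7109, 0.0392]
output = (-1.0)·(0.7109) + (-0.6)·(0.0392) + 0.8 = 0.0656

0.0656


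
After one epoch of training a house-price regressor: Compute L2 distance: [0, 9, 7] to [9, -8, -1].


d = √((0-9)² + (9+ 8)² + (7+ 1)²)
  = √(81 + 289 + 64)
  = √434 = 20.8327

20.8327


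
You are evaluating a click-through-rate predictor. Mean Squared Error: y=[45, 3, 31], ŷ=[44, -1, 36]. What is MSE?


Squared errors: (45-44)²=1, (3+ 1)²=16, (31-36)²=25
Sum = 42
MSE = 42/3 = 14

14


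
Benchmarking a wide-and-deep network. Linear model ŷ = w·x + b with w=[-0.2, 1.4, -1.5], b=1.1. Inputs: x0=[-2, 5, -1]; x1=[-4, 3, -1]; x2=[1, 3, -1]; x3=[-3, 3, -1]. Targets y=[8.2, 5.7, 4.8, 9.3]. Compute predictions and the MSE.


ŷ0 = (-0.2)·(-2) + (1.4)·(5) + (-1.5)·(-1) + 1.1 = 10.0
ŷ1 = (-0.2)·(-4) + (1.4)·(3) + (-1.5)·(-1) + 1.1 = 7.6
ŷ2 = (-0.2)·(1) + (1.4)·(3) + (-1.5)·(-1) + 1.1 = 6.6
ŷ3 = (-0.2)·(-3) + (1.4)·(3) + (-1.5)·(-1) + 1.1 = 7.4
errors² = [3.24, 3.61, 3.24, 3.61]
MSE = 13.7000/4 = 3.425

3.425


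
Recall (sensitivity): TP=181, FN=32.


Recall = TP/(TP+FN)
= 181/(181+32)
= 181/213 = 84.98%

84.98%


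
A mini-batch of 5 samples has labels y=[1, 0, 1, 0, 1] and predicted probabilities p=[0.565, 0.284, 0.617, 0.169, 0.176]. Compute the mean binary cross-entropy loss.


L[0] = -ln(0.565) = 0.5709
L[1] = -ln(1-0.284) = -ln(0.716) = 0.3341
L[2] = -ln(0.617) = 0.4829
L[3] = -ln(1-0.169) = -ln(0.831) = 0.1851
L[4] = -ln(0.176) = 1.7373
mean = (0.5709 + 0.3341 + 0.4829 + 0.1851 + 1.7373)/5 = 0.6621

0.6621


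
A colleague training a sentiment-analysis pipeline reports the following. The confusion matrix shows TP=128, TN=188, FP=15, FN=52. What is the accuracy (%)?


Accuracy = (TP+TN)/(TP+TN+FP+FN)
= (128+188)/(383)
= 316/383 = 82.51%

82.51%


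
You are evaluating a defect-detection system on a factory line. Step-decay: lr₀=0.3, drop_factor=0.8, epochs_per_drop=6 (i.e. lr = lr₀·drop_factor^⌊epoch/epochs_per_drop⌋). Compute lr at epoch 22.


n_drops = ⌊22/6⌋ = 3
lr = 0.3·0.8^3 = 0.3·0.512 = 0.1536

0.1536


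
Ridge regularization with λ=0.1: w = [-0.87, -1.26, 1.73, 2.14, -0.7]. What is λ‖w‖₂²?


‖w‖₂² = (-0.87)² + (-1.26)² + (1.73)² + (2.14)² + (-0.7)²
     = 0.7569 + 1.5876 + 2.9929 + 4.5796 + 0.49
     = 10.407
λ·‖w‖₂² = 0.1·10.407 = 1.0407

1.0407


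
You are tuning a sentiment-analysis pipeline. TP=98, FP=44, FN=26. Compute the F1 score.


Precision = 98/142 = 0.6901
Recall = 98/124 = 0.7903
F1 = 2·P·R/(P+R) = 2·TP/(2·TP+FP+FN) = 196/(196+44+26) = 196/266 = 0.7368

0.7368


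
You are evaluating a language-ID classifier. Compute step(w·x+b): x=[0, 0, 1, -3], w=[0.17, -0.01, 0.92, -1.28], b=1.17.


z = (0)·(0.17) + (0)·(-0.01) + (1)·(0.92) + (-3)·(-1.28) + 1.17
  = 5.93
step(z) = 1 (z≥0)

1


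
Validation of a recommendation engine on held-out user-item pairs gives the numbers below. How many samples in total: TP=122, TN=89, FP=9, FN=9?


Total = TP + TN + FP + FN
= 122 + 89 + 9 + 9
= 229
(Predicted positive: 131, predicted negative: 98)

229


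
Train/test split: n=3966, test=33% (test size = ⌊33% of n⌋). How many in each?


Test = ⌊3966·33/100⌋ = 1308
Train = 3966 - 1308 = 2658

Train: 2658, Test: 1308


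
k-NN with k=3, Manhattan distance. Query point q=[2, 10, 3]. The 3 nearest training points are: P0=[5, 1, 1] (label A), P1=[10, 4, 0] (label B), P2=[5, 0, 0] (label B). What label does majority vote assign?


d(q,P0) = 14  (label A)
d(q,P1) = 17  (label B)
d(q,P2) = 16  (label B)
Votes: A=1, B=2
Majority → B

B


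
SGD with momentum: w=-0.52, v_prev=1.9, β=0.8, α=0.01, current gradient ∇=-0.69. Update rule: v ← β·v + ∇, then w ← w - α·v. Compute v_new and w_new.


v_new = 0.8·1.9 - 0.69 = 1.52 - 0.69 = 0.83
w_new = -0.52 - 0.01·0.83 = -0.52 - 0.0083 = -0.5283

v_new=0.83, w_new=-0.5283


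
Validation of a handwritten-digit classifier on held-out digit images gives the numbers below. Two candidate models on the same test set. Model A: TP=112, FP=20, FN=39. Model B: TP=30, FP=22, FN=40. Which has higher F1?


Model A: P=112/132=0.8485, R=112/151=0.7417, F1=2PR/(P+R)=2TP/(2TP+FP+FN)=224/283=0.7915
Model B: P=30/52=0.5769, R=30/70=0.4286, F1=2PR/(P+R)=2TP/(2TP+FP+FN)=60/122=0.4918
0.7915 > 0.4918 → Model A

Model A


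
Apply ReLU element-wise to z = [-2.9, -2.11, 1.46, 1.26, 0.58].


ReLU(-2.9) = max(0, -2.9) = 0.0
ReLU(-2.11) = max(0, -2.11) = 0.0
ReLU(1.46) = max(0, 1.46) = 1.46
ReLU(1.26) = max(0, 1.26) = 1.26
ReLU(0.58) = max(0, 0.58) = 0.58
result = [0.0, 0.0, 1.46, 1.26, 0.58]

[0.0, 0.0, 1.46, 1.26, 0.58]


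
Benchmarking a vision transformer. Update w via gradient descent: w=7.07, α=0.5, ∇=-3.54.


w_new = w - α·∇
= 7.07 - 0.5·-3.54
= 7.07 + 1.77
= 8.84

8.84


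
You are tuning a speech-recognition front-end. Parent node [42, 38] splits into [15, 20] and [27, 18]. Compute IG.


Parent = [42, 38], H_parent = 0.9982
H_left = 0.9852 (n=35), H_right = 0.971 (n=45)
H_children = (35/80)·0.9852 + (45/80)·0.971 = 0.9772
IG = 0.9982 - 0.9772 = 0.021

0.021


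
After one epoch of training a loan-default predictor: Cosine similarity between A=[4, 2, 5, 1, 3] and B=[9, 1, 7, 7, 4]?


A·B = 4·9 + 2·1 + 5·7 + 1·7 + 3·4 = 92
‖A‖ = √55 = 7.4162, ‖B‖ = √196 = 14
cos = 92/(√55·√196) = 92/√10780 = 0.8861

0.8861


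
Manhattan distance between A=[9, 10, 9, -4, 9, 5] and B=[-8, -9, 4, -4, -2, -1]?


d = |9+ 8| + |10+ 9| + |9-4| + |-4+ 4| + |9+ 2| + |5+ 1|
  = 17 + 19 + 5 + 0 + 11 + 6
  = 58

58


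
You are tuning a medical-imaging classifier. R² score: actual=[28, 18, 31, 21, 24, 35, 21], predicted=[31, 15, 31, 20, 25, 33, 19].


ȳ = 25.4286
SS_res = Σ(y-ŷ)² = 28
SS_tot = Σ(y-ȳ)² = 225.71
R² = 1 - SS_res/SS_tot = 1 - 0.1241 = 0.8759

0.8759


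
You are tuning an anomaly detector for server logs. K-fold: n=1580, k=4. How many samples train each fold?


Fold size = 1580/4 = 395
Training per fold = 1580 - 395 = 1185

1185


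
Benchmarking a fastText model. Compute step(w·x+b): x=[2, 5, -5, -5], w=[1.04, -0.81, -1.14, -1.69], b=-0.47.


z = (2)·(1.04) + (5)·(-0.81) + (-5)·(-1.14) + (-5)·(-1.69) - 0.47
  = 11.71
step(z) = 1 (z≥0)

1


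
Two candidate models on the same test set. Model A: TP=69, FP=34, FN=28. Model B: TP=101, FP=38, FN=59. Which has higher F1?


Model A: P=69/103=0.6699, R=69/97=0.7113, F1=2PR/(P+R)=2TP/(2TP+FP+FN)=138/200=0.69
Model B: P=101/139=0.7266, R=101/160=0.6312, F1=2PR/(P+R)=2TP/(2TP+FP+FN)=202/299=0.6756
0.69 > 0.6756 → Model A

Model A


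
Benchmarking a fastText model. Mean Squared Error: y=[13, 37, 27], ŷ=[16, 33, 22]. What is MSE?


Squared errors: (13-16)²=9, (37-33)²=16, (27-22)²=25
Sum = 50
MSE = 50/3 = 50/3

50/3


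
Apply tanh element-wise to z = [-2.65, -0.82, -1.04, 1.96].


tanh(-2.65) = -0.9901
tanh(-0.82) = -0.6751
tanh(-1.04) = -0.7779
tanh(1.96) = 0.9611
result = [-0.9901, -0.6751, -0.7779, 0.9611]

[-0.9901, -0.6751, -0.7779, 0.9611]


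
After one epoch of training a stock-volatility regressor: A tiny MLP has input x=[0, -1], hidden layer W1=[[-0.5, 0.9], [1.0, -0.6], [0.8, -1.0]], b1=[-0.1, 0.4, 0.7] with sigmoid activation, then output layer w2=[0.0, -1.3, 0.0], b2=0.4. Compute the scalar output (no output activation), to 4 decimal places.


z1[0] = (-0.5)·(0) + (0.9)·(-1) - 0.1 = -1.0
z1[1] = (1.0)·(0) + (-0.6)·(-1) + 0.4 = 1.0
z1[2] = (0.8)·(0) + (-1.0)·(-1) + 0.7 = 1.7
h = sigmoid(z1) = [0.2689, 0.7311, 0.8455]
output = (0.0)·(0.2689) + (-1.3)·(0.7311) + (0.0)·(0.8455) + 0.4 = -0.5504

-0.5504


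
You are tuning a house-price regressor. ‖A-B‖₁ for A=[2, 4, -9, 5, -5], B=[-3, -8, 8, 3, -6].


d = |2+ 3| + |4+ 8| + |-9-8| + |5-3| + |-5+ 6|
  = 5 + 12 + 17 + 2 + 1
  = 37

37


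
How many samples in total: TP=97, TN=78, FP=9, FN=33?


Total = TP + TN + FP + FN
= 97 + 78 + 9 + 33
= 217
(Predicted positive: 106, predicted negative: 111)

217


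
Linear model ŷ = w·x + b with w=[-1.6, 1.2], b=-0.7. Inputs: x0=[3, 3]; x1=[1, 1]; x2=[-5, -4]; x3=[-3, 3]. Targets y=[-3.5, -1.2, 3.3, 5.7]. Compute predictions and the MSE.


ŷ0 = (-1.6)·(3) + (1.2)·(3) - 0.7 = -1.9
ŷ1 = (-1.6)·(1) + (1.2)·(1) - 0.7 = -1.1
ŷ2 = (-1.6)·(-5) + (1.2)·(-4) - 0.7 = 2.5
ŷ3 = (-1.6)·(-3) + (1.2)·(3) - 0.7 = 7.7
errors² = [2.56, 0.01, 0.64, 4.0]
MSE = 7.2100/4 = 1.8025

1.8025


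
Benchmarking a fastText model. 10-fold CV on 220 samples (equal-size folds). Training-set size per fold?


Fold size = 220/10 = 22
Training per fold = 220 - 22 = 198

198


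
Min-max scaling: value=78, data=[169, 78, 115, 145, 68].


min=68, max=169
(78-68)/(169-68) = 10/101 = 0.099

0.099


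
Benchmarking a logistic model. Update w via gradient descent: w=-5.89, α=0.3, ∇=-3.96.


w_new = w - α·∇
= -5.89 - 0.3·-3.96
= -5.89 + 1.188
= -4.702

-4.702


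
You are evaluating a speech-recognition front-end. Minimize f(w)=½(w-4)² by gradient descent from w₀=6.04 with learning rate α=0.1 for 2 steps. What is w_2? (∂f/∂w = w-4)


step 1: grad = 6.04-4 = 2.04; w = 6.04 - 0.1·(2.04) = 5.836
step 2: grad = 5.836-4 = 1.836; w = 5.836 - 0.1·(1.836) = 5.6524

5.6524


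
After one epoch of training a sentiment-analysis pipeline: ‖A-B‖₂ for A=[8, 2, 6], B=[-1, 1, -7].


d = √((8+ 1)² + (2-1)² + (6+ 7)²)
  = √(81 + 1 + 169)
  = √251 = 15.843

15.843


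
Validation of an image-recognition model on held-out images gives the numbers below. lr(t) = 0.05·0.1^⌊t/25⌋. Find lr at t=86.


n_drops = ⌊86/25⌋ = 3
lr = 0.05·0.1^3 = 0.05·0.001 = 0.00005

0.00005


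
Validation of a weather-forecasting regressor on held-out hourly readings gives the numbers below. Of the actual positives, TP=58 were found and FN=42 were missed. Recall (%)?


Recall = TP/(TP+FN)
= 58/(58+42)
= 58/100 = 58.0%

58.0%


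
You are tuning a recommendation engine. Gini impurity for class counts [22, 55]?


Probabilities: [22/77, 55/77] ≈ [0.2857, 0.7143]
Σpᵢ² = (484 + 3025)/77² = 3509/5929
Gini = 1 - Σpᵢ² = 1 - 3509/5929 = 0.4082

0.4082


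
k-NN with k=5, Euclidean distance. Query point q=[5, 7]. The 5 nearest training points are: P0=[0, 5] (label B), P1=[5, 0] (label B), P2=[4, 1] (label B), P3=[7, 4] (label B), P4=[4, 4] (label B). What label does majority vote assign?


d(q,P0) = 5.3852  (label B)
d(q,P1) = 7.0  (label B)
d(q,P2) = 6.0828  (label B)
d(q,P3) = 3.6056  (label B)
d(q,P4) = 3.1623  (label B)
Votes: A=0, B=5
Majority → B

B


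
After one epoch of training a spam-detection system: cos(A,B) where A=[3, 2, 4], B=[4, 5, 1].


A·B = 3·4 + 2·5 + 4·1 = 26
‖A‖ = √29 = 5.3852, ‖B‖ = √42 = 6.4807
cos = 26/(√29·√42) = 26/√1218 = 0.745

0.745


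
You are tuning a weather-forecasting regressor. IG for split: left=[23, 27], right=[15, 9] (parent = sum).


Parent = [38, 36], H_parent = 0.9995
H_left = 0.9954 (n=50), H_right = 0.9544 (n=24)
H_children = (50/74)·0.9954 + (24/74)·0.9544 = 0.9821
IG = 0.9995 - 0.9821 = 0.0174

0.0174


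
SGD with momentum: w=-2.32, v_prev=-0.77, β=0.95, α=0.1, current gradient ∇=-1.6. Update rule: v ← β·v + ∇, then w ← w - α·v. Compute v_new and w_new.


v_new = 0.95·-0.77 - 1.6 = -0.7315 - 1.6 = -2.3315
w_new = -2.32 - 0.1·-2.3315 = -2.32 + 0.23315 = -2.08685

v_new=-2.3315, w_new=-2.08685


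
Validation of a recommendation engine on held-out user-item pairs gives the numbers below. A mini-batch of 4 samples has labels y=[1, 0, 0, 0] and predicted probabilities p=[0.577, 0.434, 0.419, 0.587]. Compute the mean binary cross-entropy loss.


L[0] = -ln(0.577) = 0.5499
L[1] = -ln(1-0.434) = -ln(0.566) = 0.5692
L[2] = -ln(1-0.419) = -ln(0.581) = 0.543
L[3] = -ln(1-0.587) = -ln(0.413) = 0.8843
mean = (0.5499 + 0.5692 + 0.543 + 0.8843)/4 = 0.6366

0.6366


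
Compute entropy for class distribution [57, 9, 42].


Probabilities: [57/108, 9/108, 42/108] ≈ [0.5278, 0.0833, 0.3889]
H = -((57/108)·log₂(57/108) + (9/108)·log₂(9/108) + (42/108)·log₂(42/108))
  = 1.3152 bits

1.3152 bits


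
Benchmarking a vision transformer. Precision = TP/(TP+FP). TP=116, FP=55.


Precision = TP/(TP+FP)
= 116/(116+55)
= 116/171 = 67.84%

67.84%


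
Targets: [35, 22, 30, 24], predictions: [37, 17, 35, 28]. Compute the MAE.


Absolute errors: |35-37|=2, |22-17|=5, |30-35|=5, |24-28|=4
Sum = 16
MAE = 16/4 = 4

4


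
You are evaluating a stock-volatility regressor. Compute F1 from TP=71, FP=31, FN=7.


Precision = 71/102 = 0.6961
Recall = 71/78 = 0.9103
F1 = 2·P·R/(P+R) = 2·TP/(2·TP+FP+FN) = 142/(142+31+7) = 142/180 = 0.7889

0.7889


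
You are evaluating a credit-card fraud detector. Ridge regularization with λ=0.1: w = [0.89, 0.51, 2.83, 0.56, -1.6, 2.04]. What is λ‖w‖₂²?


‖w‖₂² = (0.89)² + (0.51)² + (2.83)² + (0.56)² + (-1.6)² + (2.04)²
     = 0.7921 + 0.2601 + 8.0089 + 0.3136 + 2.56 + 4.1616
     = 16.0963
λ·‖w‖₂² = 0.1·16.0963 = 1.60963

1.60963


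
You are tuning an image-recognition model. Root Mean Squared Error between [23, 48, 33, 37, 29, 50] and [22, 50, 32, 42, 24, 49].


MSE = 57/6 = 9.5
RMSE = √(57/6) = 3.0822

3.0822


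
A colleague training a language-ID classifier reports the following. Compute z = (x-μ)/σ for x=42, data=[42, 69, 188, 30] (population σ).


μ = 82.25, σ = 62.6673
z = (42 - 82.25)/62.6673 = -0.6423

-0.6423


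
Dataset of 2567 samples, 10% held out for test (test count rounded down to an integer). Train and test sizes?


Test = ⌊2567·10/100⌋ = 256
Train = 2567 - 256 = 2311

Train: 2311, Test: 256


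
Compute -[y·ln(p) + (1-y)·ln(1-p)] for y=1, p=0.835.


BCE = -[y·ln(p) + (1-y)·ln(1-p)]
= -1·ln(0.835) - 0
= -ln(0.835) = 0.1803

0.1803


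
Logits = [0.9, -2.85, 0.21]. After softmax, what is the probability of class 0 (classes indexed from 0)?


Exponentials: e^0.9=2.4596, e^-2.85=0.0578, e^0.21=1.2337
Sum = 3.7511
Softmax = [0.6557, 0.0154, 0.3289]
p[0] = 2.4596/3.7511 = 0.6557

0.6557


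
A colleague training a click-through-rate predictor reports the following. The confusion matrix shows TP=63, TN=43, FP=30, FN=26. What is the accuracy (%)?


Accuracy = (TP+TN)/(TP+TN+FP+FN)
= (63+43)/(162)
= 106/162 = 65.43%

65.43%


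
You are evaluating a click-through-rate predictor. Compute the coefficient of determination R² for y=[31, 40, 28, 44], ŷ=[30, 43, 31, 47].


ȳ = 35.75
SS_res = Σ(y-ŷ)² = 28
SS_tot = Σ(y-ȳ)² = 168.75
R² = 1 - SS_res/SS_tot = 1 - 0.1659 = 0.8341

0.8341


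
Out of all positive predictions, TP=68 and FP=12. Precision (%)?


Precision = TP/(TP+FP)
= 68/(68+12)
= 68/80 = 85.0%

85.0%


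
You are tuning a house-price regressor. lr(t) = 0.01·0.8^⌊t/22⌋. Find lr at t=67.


n_drops = ⌊67/22⌋ = 3
lr = 0.01·0.8^3 = 0.01·0.512 = 0.00512

0.00512


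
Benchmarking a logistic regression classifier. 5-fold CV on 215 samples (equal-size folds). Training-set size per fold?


Fold size = 215/5 = 43
Training per fold = 215 - 43 = 172

172


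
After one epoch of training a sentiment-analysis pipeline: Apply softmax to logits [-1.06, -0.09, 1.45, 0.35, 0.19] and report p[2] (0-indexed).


Exponentials: e^-1.06=0.3465, e^-0.09=0.9139, e^1.45=4.2631, e^0.35=1.4191, e^0.19=1.2092
Sum = 8.1518
Softmax = [0.0425, 0.1121, 0.523, 0.1741, 0.1483]
p[2] = 4.2631/8.1518 = 0.523

0.523


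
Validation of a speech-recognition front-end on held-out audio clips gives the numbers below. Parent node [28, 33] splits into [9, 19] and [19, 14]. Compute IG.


Parent = [28, 33], H_parent = 0.9951
H_left = 0.9059 (n=28), H_right = 0.9834 (n=33)
H_children = (28/61)·0.9059 + (33/61)·0.9834 = 0.9478
IG = 0.9951 - 0.9478 = 0.0473

0.0473


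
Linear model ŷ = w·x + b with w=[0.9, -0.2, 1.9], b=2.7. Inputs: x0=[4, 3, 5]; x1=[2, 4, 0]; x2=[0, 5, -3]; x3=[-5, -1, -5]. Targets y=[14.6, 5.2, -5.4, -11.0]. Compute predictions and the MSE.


ŷ0 = (0.9)·(4) + (-0.2)·(3) + (1.9)·(5) + 2.7 = 15.2
ŷ1 = (0.9)·(2) + (-0.2)·(4) + (1.9)·(0) + 2.7 = 3.7
ŷ2 = (0.9)·(0) + (-0.2)·(5) + (1.9)·(-3) + 2.7 = -4.0
ŷ3 = (0.9)·(-5) + (-0.2)·(-1) + (1.9)·(-5) + 2.7 = -11.1
errors² = [0.36, 2.25, 1.96, 0.01]
MSE = 4.5800/4 = 1.145

1.145


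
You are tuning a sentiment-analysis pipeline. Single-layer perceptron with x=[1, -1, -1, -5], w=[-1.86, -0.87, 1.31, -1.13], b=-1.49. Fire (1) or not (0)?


z = (1)·(-1.86) + (-1)·(-0.87) + (-1)·(1.31) + (-5)·(-1.13) - 1.49
  = 1.86
step(z) = 1 (z≥0)

1


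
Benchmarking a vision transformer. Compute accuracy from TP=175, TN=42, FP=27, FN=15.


Accuracy = (TP+TN)/(TP+TN+FP+FN)
= (175+42)/(259)
= 217/259 = 83.78%

83.78%


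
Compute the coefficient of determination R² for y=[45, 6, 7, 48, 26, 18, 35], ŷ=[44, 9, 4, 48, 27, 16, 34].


ȳ = 26.4286
SS_res = Σ(y-ŷ)² = 25
SS_tot = Σ(y-ȳ)² = 1749.71
R² = 1 - SS_res/SS_tot = 1 - 0.0143 = 0.9857

0.9857


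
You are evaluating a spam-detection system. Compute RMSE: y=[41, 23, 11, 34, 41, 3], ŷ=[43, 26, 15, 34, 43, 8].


MSE = 58/6 = 9.6667
RMSE = √(58/6) = 3.1091

3.1091


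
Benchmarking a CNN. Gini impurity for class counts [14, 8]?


Probabilities: [14/22, 8/22] ≈ [0.6364, 0.3636]
Σpᵢ² = (196 + 64)/22² = 260/484
Gini = 1 - Σpᵢ² = 1 - 260/484 = 0.4628

0.4628


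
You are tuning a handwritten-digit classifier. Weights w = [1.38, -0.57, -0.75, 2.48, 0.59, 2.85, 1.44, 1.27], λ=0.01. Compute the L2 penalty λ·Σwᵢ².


‖w‖₂² = (1.38)² + (-0.57)² + (-0.75)² + (2.48)² + (0.59)² + (2.85)² + (1.44)² + (1.27)²
     = 1.9044 + 0.3249 + 0.5625 + 6.1504 + 0.3481 + 8.1225 + 2.0736 + 1.6129
     = 21.0993
λ·‖w‖₂² = 0.01·21.0993 = 0.210993

0.210993


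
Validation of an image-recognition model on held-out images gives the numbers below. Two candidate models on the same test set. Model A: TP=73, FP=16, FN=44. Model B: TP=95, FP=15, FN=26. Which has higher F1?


Model A: P=73/89=0.8202, R=73/117=0.6239, F1=2PR/(P+R)=2TP/(2TP+FP+FN)=146/206=0.7087
Model B: P=95/110=0.8636, R=95/121=0.7851, F1=2PR/(P+R)=2TP/(2TP+FP+FN)=190/231=0.8225
0.7087 < 0.8225 → Model B

Model B


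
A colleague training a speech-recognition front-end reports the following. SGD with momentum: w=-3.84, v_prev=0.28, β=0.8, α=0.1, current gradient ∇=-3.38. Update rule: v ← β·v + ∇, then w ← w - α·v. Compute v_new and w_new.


v_new = 0.8·0.28 - 3.38 = 0.224 - 3.38 = -3.156
w_new = -3.84 - 0.1·-3.156 = -3.84 + 0.3156 = -3.5244

v_new=-3.156, w_new=-3.5244


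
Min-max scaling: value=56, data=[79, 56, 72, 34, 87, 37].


min=34, max=87
(56-34)/(87-34) = 22/53 = 0.4151

0.4151


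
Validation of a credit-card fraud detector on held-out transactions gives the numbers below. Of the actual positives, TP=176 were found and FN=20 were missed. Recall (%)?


Recall = TP/(TP+FN)
= 176/(176+20)
= 176/196 = 89.8%

89.8%


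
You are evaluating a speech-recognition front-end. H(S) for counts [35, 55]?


Probabilities: [35/90, 55/90] ≈ [0.3889, 0.6111]
H = -((35/90)·log₂(35/90) + (55/90)·log₂(55/90))
  = 0.9641 bits

0.9641 bits


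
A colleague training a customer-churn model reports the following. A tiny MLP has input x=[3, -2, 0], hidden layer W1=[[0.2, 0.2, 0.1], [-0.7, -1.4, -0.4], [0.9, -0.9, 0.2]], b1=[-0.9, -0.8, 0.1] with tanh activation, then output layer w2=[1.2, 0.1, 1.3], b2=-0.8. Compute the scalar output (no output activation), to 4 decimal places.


z1[0] = (0.2)·(3) + (0.2)·(-2) + (0.1)·(0) - 0.9 = -0.7
z1[1] = (-0.7)·(3) + (-1.4)·(-2) + (-0.4)·(0) - 0.8 = -0.1
z1[2] = (0.9)·(3) + (-0.9)·(-2) + (0.2)·(0) + 0.1 = 4.6
h = tanh(z1) = [-0.6044, -0.0997, 0.9998]
output = (1.2)·(-0.6044) + (0.1)·(-0.0997) + (1.3)·(0.9998) - 0.8 = -0.2355

-0.2355


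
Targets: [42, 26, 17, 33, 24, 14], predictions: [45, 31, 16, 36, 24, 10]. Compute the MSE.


Squared errors: (42-45)²=9, (26-31)²=25, (17-16)²=1, (33-36)²=9, (24-24)²=0, (14-10)²=16
Sum = 60
MSE = 60/6 = 10

10


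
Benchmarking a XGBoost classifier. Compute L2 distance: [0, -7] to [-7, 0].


d = √((0+ 7)² + (-7-0)²)
  = √(49 + 49)
  = √98 = 9.8995

9.8995


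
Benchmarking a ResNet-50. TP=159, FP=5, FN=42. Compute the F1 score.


Precision = 159/164 = 0.9695
Recall = 159/201 = 0.791
F1 = 2·P·R/(P+R) = 2·TP/(2·TP+FP+FN) = 318/(318+5+42) = 318/365 = 0.8712

0.8712


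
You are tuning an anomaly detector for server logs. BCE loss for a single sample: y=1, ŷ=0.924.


BCE = -[y·ln(p) + (1-y)·ln(1-p)]
= -1·ln(0.924) - 0
= -ln(0.924) = 0.079

0.079


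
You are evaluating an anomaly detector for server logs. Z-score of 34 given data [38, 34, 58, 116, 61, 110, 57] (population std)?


μ = 67.7143, σ = 30.2216
z = (34 - 67.7143)/30.2216 = -1.1156

-1.1156


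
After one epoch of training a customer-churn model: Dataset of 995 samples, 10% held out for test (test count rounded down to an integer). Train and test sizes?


Test = ⌊995·10/100⌋ = 99
Train = 995 - 99 = 896

Train: 896, Test: 99


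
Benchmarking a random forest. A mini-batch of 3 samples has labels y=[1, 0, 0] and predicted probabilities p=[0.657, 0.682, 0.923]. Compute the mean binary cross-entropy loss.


L[0] = -ln(0.657) = 0.4201
L[1] = -ln(1-0.682) = -ln(0.318) = 1.1457
L[2] = -ln(1-0.923) = -ln(0.077) = 2.5639
mean = (0.4201 + 1.1457 + 2.5639)/3 = 1.3766

1.3766


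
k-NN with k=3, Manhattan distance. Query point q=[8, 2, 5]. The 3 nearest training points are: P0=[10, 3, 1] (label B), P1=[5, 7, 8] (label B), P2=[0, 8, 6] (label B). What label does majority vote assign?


d(q,P0) = 7  (label B)
d(q,P1) = 11  (label B)
d(q,P2) = 15  (label B)
Votes: A=0, B=3
Majority → B

B


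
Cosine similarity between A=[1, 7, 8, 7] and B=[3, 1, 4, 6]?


A·B = 1·3 + 7·1 + 8·4 + 7·6 = 84
‖A‖ = √163 = 12.7671, ‖B‖ = √62 = 7.874
cos = 84/(√163·√62) = 84/√10106 = 0.8356

0.8356


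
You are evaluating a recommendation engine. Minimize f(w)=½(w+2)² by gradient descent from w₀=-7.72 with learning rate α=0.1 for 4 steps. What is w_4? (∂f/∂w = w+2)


step 1: grad = -7.72+2 = -5.72; w = -7.72 - 0.1·(-5.72) = -7.148
step 2: grad = -7.148+2 = -5.148; w = -7.148 - 0.1·(-5.148) = -6.6332
step 3: grad = -6.6332+2 = -4.6332; w = -6.6332 - 0.1·(-4.6332) = -6.16988
step 4: grad = -6.16988+2 = -4.16988; w = -6.16988 - 0.1·(-4.16988) = -5.752892

-5.752892


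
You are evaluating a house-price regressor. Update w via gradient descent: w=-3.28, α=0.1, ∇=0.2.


w_new = w - α·∇
= -3.28 - 0.1·0.2
= -3.28 - 0.02
= -3.3

-3.3


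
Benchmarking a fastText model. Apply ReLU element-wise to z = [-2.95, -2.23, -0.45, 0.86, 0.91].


ReLU(-2.95) = max(0, -2.95) = 0.0
ReLU(-2.23) = max(0, -2.23) = 0.0
ReLU(-0.45) = max(0, -0.45) = 0.0
ReLU(0.86) = max(0, 0.86) = 0.86
ReLU(0.91) = max(0, 0.91) = 0.91
result = [0.0, 0.0, 0.0, 0.86, 0.91]

[0.0, 0.0, 0.0, 0.86, 0.91]


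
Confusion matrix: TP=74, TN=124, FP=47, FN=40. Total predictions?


Total = TP + TN + FP + FN
= 74 + 124 + 47 + 40
= 285
(Predicted positive: 121, predicted negative: 164)

285


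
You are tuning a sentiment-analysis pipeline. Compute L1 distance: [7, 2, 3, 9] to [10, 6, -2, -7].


d = |7-10| + |2-6| + |3+ 2| + |9+ 7|
  = 3 + 4 + 5 + 16
  = 28

28


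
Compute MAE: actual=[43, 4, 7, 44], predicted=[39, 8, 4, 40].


Absolute errors: |43-39|=4, |4-8|=4, |7-4|=3, |44-40|=4
Sum = 15
MAE = 15/4 = 15/4

15/4


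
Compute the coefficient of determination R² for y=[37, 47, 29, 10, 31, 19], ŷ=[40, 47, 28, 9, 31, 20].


ȳ = 28.8333
SS_res = Σ(y-ŷ)² = 12
SS_tot = Σ(y-ȳ)² = 852.83
R² = 1 - SS_res/SS_tot = 1 - 0.0141 = 0.9859

0.9859


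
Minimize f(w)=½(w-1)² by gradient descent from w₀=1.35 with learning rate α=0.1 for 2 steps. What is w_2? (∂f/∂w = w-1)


step 1: grad = 1.35-1 = 0.35; w = 1.35 - 0.1·(0.35) = 1.315
step 2: grad = 1.315-1 = 0.315; w = 1.315 - 0.1·(0.315) = 1.2835

1.2835


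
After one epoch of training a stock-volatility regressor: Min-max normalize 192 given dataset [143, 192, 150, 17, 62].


min=17, max=192
(192-17)/(192-17) = 175/175 = 1.0

1.0


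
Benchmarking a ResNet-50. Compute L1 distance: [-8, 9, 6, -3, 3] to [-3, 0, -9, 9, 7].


d = |-8+ 3| + |9-0| + |6+ 9| + |-3-9| + |3-7|
  = 5 + 9 + 15 + 12 + 4
  = 45

45


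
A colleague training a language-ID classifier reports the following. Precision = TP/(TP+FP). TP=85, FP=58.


Precision = TP/(TP+FP)
= 85/(85+58)
= 85/143 = 59.44%

59.44%


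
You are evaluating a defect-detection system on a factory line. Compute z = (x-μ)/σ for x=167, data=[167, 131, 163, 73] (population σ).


μ = 133.5, σ = 37.6132
z = (167 - 133.5)/37.6132 = 0.8906

0.8906


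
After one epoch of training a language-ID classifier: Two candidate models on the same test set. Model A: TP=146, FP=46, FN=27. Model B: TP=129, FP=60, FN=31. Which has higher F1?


Model A: P=146/192=0.7604, R=146/173=0.8439, F1=2PR/(P+R)=2TP/(2TP+FP+FN)=292/365=0.8
Model B: P=129/189=0.6825, R=129/160=0.8063, F1=2PR/(P+R)=2TP/(2TP+FP+FN)=258/349=0.7393
0.8 > 0.7393 → Model A

Model A


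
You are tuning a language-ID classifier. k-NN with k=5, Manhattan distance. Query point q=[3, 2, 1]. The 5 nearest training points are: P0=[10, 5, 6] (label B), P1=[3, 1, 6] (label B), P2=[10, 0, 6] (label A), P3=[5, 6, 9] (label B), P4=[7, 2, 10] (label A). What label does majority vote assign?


d(q,P0) = 15  (label B)
d(q,P1) = 6  (label B)
d(q,P2) = 14  (label A)
d(q,P3) = 14  (label B)
d(q,P4) = 13  (label A)
Votes: A=2, B=3
Majority → B

B


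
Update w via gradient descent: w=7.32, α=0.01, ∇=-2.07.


w_new = w - α·∇
= 7.32 - 0.01·-2.07
= 7.32 + 0.0207
= 7.3407

7.3407


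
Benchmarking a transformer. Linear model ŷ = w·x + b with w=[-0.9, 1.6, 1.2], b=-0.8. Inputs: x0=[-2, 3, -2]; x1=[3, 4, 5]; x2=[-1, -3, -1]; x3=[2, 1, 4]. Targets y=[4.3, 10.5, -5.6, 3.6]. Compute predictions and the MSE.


ŷ0 = (-0.9)·(-2) + (1.6)·(3) + (1.2)·(-2) - 0.8 = 3.4
ŷ1 = (-0.9)·(3) + (1.6)·(4) + (1.2)·(5) - 0.8 = 8.9
ŷ2 = (-0.9)·(-1) + (1.6)·(-3) + (1.2)·(-1) - 0.8 = -5.9
ŷ3 = (-0.9)·(2) + (1.6)·(1) + (1.2)·(4) - 0.8 = 3.8
errors² = [0.81, 2.56, 0.09, 0.04]
MSE = 3.5000/4 = 0.875

0.875


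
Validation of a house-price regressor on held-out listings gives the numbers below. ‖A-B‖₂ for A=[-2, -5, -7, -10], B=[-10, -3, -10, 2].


d = √((-2+ 10)² + (-5+ 3)² + (-7+ 10)² + (-10-2)²)
  = √(64 + 4 + 9 + 144)
  = √221 = 14.8661

14.8661


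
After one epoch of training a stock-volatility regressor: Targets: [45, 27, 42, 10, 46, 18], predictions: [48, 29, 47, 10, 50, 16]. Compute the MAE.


Absolute errors: |45-48|=3, |27-29|=2, |42-47|=5, |10-10|=0, |46-50|=4, |18-16|=2
Sum = 16
MAE = 16/6 = 8/3

8/3


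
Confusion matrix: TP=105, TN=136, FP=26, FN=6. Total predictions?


Total = TP + TN + FP + FN
= 105 + 136 + 26 + 6
= 273
(Predicted positive: 131, predicted negative: 142)

273


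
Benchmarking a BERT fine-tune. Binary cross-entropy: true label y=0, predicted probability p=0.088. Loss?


BCE = -[y·ln(p) + (1-y)·ln(1-p)]
= -0 - 1·ln(1-0.088)
= -ln(0.912) = 0.0921

0.0921


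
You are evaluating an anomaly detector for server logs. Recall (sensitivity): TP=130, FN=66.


Recall = TP/(TP+FN)
= 130/(130+66)
= 130/196 = 66.33%

66.33%


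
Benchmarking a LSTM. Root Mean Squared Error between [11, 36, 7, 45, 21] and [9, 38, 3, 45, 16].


MSE = 49/5 = 9.8
RMSE = √(49/5) = 3.1305

3.1305


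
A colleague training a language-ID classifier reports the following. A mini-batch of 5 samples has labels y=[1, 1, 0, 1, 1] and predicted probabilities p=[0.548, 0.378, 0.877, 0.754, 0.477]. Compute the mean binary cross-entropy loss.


L[0] = -ln(0.548) = 0.6015
L[1] = -ln(0.378) = 0.9729
L[2] = -ln(1-0.877) = -ln(0.123) = 2.0956
L[3] = -ln(0.754) = 0.2824
L[4] = -ln(0.477) = 0.7402
mean = (0.6015 + 0.9729 + 2.0956 + 0.2824 + 0.7402)/5 = 0.9385

0.9385


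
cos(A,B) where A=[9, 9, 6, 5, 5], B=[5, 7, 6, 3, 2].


A·B = 9·5 + 9·7 + 6·6 + 5·3 + 5·2 = 169
‖A‖ = √248 = 15.748, ‖B‖ = √123 = 11.0905
cos = 169/(√248·√123) = 169/√30504 = 0.9676

0.9676


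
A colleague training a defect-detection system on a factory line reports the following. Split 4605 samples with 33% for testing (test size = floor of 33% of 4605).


Test = ⌊4605·33/100⌋ = 1519
Train = 4605 - 1519 = 3086

Train: 3086, Test: 1519


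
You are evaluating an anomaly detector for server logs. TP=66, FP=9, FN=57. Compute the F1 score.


Precision = 66/75 = 0.88
Recall = 66/123 = 0.5366
F1 = 2·P·R/(P+R) = 2·TP/(2·TP+FP+FN) = 132/(132+9+57) = 132/198 = 0.6667

0.6667


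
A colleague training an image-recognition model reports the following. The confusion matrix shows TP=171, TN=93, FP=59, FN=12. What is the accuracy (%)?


Accuracy = (TP+TN)/(TP+TN+FP+FN)
= (171+93)/(335)
= 264/335 = 78.81%

78.81%


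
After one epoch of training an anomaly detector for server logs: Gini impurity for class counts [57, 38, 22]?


Probabilities: [57/117, 38/117, 22/117] ≈ [0.4872, 0.3248, 0.188]
Σpᵢ² = (3249 + 1444 + 484)/117² = 5177/13689
Gini = 1 - Σpᵢ² = 1 - 5177/13689 = 0.6218

0.6218


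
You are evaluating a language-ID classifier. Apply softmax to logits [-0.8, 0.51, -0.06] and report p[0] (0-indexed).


Exponentials: e^-0.8=0.4493, e^0.51=1.6653, e^-0.06=0.9418
Sum = 3.0564
Softmax = [0.147, 0.5449, 0.3081]
p[0] = 0.4493/3.0564 = 0.147

0.147


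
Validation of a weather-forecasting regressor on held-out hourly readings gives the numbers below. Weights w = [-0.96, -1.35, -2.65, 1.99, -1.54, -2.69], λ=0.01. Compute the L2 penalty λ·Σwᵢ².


‖w‖₂² = (-0.96)² + (-1.35)² + (-2.65)² + (1.99)² + (-1.54)² + (-2.69)²
     = 0.9216 + 1.8225 + 7.0225 + 3.9601 + 2.3716 + 7.2361
     = 23.3344
λ·‖w‖₂² = 0.01·23.3344 = 0.233344

0.233344


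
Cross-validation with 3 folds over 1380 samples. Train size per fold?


Fold size = 1380/3 = 460
Training per fold = 1380 - 460 = 920

920


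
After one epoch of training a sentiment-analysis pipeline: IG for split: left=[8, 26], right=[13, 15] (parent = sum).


Parent = [21, 41], H_parent = 0.9236
H_left = 0.7871 (n=34), H_right = 0.9963 (n=28)
H_children = (34/62)·0.7871 + (28/62)·0.9963 = 0.8816
IG = 0.9236 - 0.8816 = 0.042

0.042


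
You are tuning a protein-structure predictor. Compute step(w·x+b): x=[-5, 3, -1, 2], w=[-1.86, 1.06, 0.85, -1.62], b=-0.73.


z = (-5)·(-1.86) + (3)·(1.06) + (-1)·(0.85) + (2)·(-1.62) - 0.73
  = 7.66
step(z) = 1 (z≥0)

1


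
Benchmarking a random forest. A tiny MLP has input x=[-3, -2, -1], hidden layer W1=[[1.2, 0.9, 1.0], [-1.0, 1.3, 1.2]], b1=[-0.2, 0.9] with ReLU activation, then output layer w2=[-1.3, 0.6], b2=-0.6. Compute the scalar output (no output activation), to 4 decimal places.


z1[0] = (1.2)·(-3) + (0.9)·(-2) + (1.0)·(-1) - 0.2 = -6.6
z1[1] = (-1.0)·(-3) + (1.3)·(-2) + (1.2)·(-1) + 0.9 = 0.1
h = ReLU(z1) = [0.0, 0.1]
output = (-1.3)·(0.0) + (0.6)·(0.1) - 0.6 = -0.54

-0.54


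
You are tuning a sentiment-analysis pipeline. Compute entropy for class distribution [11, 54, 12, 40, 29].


Probabilities: [11/146, 54/146, 12/146, 40/146, 29/146] ≈ [0.0753, 0.3699, 0.0822, 0.274, 0.1986]
H = -((11/146)·log₂(11/146) + (54/146)·log₂(54/146) + (12/146)·log₂(12/146) + (40/146)·log₂(40/146) + (29/146)·log₂(29/146))
  = 2.083 bits

2.083 bits


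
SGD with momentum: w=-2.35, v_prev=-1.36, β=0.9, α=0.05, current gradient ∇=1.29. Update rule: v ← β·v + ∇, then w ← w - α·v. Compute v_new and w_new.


v_new = 0.9·-1.36 + 1.29 = -1.224 + 1.29 = 0.066
w_new = -2.35 - 0.05·0.066 = -2.35 - 0.0033 = -2.3533

v_new=0.066, w_new=-2.3533


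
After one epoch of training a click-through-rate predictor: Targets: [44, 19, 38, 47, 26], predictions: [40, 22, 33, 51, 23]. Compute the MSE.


Squared errors: (44-40)²=16, (19-22)²=9, (38-33)²=25, (47-51)²=16, (26-23)²=9
Sum = 75
MSE = 75/5 = 15

15


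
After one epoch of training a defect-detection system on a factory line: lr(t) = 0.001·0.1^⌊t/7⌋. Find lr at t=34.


n_drops = ⌊34/7⌋ = 4
lr = 0.001·0.1^4 = 0.001·0.0001 = 0.0000001

0.0000001


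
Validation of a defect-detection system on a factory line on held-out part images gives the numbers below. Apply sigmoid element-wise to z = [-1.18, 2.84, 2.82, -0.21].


σ(-1.18) = 1/(1+e^1.18) = 0.2351
σ(2.84) = 1/(1+e^-2.84) = 0.9448
σ(2.82) = 1/(1+e^-2.82) = 0.9437
σ(-0.21) = 1/(1+e^0.21) = 0.4477
result = [0.2351, 0.9448, 0.9437, 0.4477]

[0.2351, 0.9448, 0.9437, 0.4477]


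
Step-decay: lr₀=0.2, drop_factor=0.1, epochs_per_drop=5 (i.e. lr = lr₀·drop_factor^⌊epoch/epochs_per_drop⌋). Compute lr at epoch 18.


n_drops = ⌊18/5⌋ = 3
lr = 0.2·0.1^3 = 0.2·0.001 = 0.0002

0.0002


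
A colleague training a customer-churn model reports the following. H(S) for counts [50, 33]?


Probabilities: [50/83, 33/83] ≈ [0.6024, 0.3976]
H = -((50/83)·log₂(50/83) + (33/83)·log₂(33/83))
  = 0.9695 bits

0.9695 bits


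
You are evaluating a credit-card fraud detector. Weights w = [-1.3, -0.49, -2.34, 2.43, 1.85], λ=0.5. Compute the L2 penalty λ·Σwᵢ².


‖w‖₂² = (-1.3)² + (-0.49)² + (-2.34)² + (2.43)² + (1.85)²
     = 1.69 + 0.2401 + 5.4756 + 5.9049 + 3.4225
     = 16.7331
λ·‖w‖₂² = 0.5·16.7331 = 8.36655

8.36655


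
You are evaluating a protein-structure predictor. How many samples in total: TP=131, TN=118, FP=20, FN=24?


Total = TP + TN + FP + FN
= 131 + 118 + 20 + 24
= 293
(Predicted positive: 151, predicted negative: 142)

293


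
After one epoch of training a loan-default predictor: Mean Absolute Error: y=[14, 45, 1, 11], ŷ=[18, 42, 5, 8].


Absolute errors: |14-18|=4, |45-42|=3, |1-5|=4, |11-8|=3
Sum = 14
MAE = 14/4 = 7/2

7/2


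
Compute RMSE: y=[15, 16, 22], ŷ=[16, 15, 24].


MSE = 6/3 = 2
RMSE = √(6/3) = 1.4142

1.4142


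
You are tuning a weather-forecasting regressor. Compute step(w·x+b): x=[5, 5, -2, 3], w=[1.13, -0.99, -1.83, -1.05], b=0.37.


z = (5)·(1.13) + (5)·(-0.99) + (-2)·(-1.83) + (3)·(-1.05) + 0.37
  = 1.58
step(z) = 1 (z≥0)

1


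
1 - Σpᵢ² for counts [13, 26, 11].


Probabilities: [13/50, 26/50, 11/50] ≈ [0.26, 0.52, 0.22]
Σpᵢ² = (169 + 676 + 121)/50² = 966/2500
Gini = 1 - Σpᵢ² = 1 - 966/2500 = 0.6136

0.6136


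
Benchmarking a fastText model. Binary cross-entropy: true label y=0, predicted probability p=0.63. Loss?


BCE = -[y·ln(p) + (1-y)·ln(1-p)]
= -0 - 1·ln(1-0.63)
= -ln(0.37) = 0.9943

0.9943


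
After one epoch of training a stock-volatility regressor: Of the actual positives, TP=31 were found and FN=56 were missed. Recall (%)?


Recall = TP/(TP+FN)
= 31/(31+56)
= 31/87 = 35.63%

35.63%


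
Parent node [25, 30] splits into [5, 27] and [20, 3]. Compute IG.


Parent = [25, 30], H_parent = 0.994
H_left = 0.6253 (n=32), H_right = 0.5586 (n=23)
H_children = (32/55)·0.6253 + (23/55)·0.5586 = 0.5974
IG = 0.994 - 0.5974 = 0.3966

0.3966


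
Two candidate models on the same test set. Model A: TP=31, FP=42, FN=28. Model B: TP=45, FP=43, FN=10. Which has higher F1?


Model A: P=31/73=0.4247, R=31/59=0.5254, F1=2PR/(P+R)=2TP/(2TP+FP+FN)=62/132=0.4697
Model B: P=45/88=0.5114, R=45/55=0.8182, F1=2PR/(P+R)=2TP/(2TP+FP+FN)=90/143=0.6294
0.4697 < 0.6294 → Model B

Model B
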